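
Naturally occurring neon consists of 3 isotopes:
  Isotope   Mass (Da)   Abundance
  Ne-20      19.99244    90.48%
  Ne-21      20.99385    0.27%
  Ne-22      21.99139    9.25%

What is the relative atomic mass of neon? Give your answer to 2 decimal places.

Average mass = Σ (abundance × isotope mass) = 0.9048 × 19.99244 + 0.0027 × 20.99385 + 0.0925 × 21.99139
= 18.089160 + 0.056683 + 2.034204 = 20.180047 Da

20.18 Da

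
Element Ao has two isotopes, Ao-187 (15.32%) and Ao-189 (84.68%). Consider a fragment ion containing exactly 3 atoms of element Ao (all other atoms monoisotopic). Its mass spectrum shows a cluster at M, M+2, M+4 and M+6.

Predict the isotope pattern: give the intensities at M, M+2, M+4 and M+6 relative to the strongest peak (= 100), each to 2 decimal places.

0.59 : 9.82 : 54.27 : 100.00

Each Ao atom is independently Ao-187 (p = 0.1532) or Ao-189 (q = 0.8468); the cluster is the binomial expansion (p + q)^3.
P(M) = 0.1532^3 = 0.003596
P(M+2) = 3 × 0.1532^2 × 0.8468^1 = 0.059624
P(M+4) = 3 × 0.1532^1 × 0.8468^2 = 0.329565
P(M+6) = 0.8468^3 = 0.607215
The M+6 peak is largest (0.607215); scaling to 100 gives 0.59 : 9.82 : 54.27 : 100.00.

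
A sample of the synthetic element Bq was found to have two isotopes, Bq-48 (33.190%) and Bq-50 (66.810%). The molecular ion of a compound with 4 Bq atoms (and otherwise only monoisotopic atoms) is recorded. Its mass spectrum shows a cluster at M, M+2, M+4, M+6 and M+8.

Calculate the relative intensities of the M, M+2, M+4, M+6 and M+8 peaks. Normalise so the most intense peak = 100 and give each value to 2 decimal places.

3.07 : 24.68 : 74.52 : 100.00 : 50.32

The 4 Bq atoms are independent, so intensities follow the terms of (0.33190 + 0.66810)^4.
P(M) = 0.33190^4 = 0.012135
P(M+2) = 4 × 0.33190^3 × 0.66810^1 = 0.097706
P(M+4) = 6 × 0.33190^2 × 0.66810^2 = 0.295018
P(M+6) = 4 × 0.33190^1 × 0.66810^3 = 0.395906
P(M+8) = 0.66810^4 = 0.199235
The M+6 peak is largest (0.395906); scaling to 100 gives 3.07 : 24.68 : 74.52 : 100.00 : 50.32.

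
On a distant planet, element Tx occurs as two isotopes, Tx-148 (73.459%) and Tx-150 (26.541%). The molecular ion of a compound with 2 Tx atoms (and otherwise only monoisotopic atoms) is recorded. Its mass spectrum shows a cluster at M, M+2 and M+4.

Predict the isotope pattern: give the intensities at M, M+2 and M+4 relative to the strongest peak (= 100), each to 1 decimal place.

Each Tx atom is independently Tx-148 (p = 0.73459) or Tx-150 (q = 0.26541); the cluster is the binomial expansion (p + q)^2.
P(M) = 0.73459^2 = 0.539622
P(M+2) = 2 × 0.73459^1 × 0.26541^1 = 0.389935
P(M+4) = 0.26541^2 = 0.070442
The M peak is largest (0.539622); scaling to 100 gives 100.0 : 72.3 : 13.1.

100.0 : 72.3 : 13.1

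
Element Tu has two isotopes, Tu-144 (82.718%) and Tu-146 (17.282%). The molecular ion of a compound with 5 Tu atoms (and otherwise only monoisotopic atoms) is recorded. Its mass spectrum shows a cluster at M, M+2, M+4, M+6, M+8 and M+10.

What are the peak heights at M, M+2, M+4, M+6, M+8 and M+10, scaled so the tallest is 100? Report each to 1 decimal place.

95.7 : 100.0 : 41.8 : 8.7 : 0.9 : 0.0

Expanding (0.82718 + 0.17282)^5:
P(M) = 0.82718^5 = 0.387258
P(M+2) = 5 × 0.82718^4 × 0.17282^1 = 0.404542
P(M+4) = 10 × 0.82718^3 × 0.17282^2 = 0.169039
P(M+6) = 10 × 0.82718^2 × 0.17282^3 = 0.035317
P(M+8) = 5 × 0.82718^1 × 0.17282^4 = 0.003689
P(M+10) = 0.17282^5 = 0.000154
The M+2 peak is largest (0.404542); scaling to 100 gives 95.7 : 100.0 : 41.8 : 8.7 : 0.9 : 0.0.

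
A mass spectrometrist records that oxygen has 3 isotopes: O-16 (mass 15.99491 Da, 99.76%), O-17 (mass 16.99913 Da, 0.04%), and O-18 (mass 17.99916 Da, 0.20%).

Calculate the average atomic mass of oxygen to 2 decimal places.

Average mass = Σ (abundance × isotope mass) = 0.9976 × 15.99491 + 0.0004 × 16.99913 + 0.0020 × 17.99916
= 15.956522 + 0.006800 + 0.035998 = 15.999320 Da

16.00 Da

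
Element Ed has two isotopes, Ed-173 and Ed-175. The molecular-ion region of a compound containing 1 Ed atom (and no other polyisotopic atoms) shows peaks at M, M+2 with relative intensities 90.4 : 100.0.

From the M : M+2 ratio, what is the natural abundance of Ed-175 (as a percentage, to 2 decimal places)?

Write p for the Ed-173 fraction. I(M+2)/I(M) = [C(1,1)·p^0·(1−p)] / p^1 = 1·(1−p)/p = 100.0/90.4 = 1.1062
(1−p)/p = 1.1062/1 = 1.1062  ⇒  p = 1/(1 + 1.1062) = 0.4748
Ed-173: 47.48%, Ed-175: 52.52%.

52.52%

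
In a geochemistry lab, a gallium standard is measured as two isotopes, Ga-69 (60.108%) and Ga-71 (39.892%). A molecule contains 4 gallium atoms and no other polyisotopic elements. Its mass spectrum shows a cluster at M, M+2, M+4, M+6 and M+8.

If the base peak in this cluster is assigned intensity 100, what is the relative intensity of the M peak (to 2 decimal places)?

37.67

Term probabilities: M 0.1305, M+2 0.3465, M+4 0.3450, M+6 0.1526, M+8 0.0253. Base peak = M+2.
P(M+2) = C(4,1) × 0.60108^3 × 0.39892^1 = 4 × 0.2171685 × 0.39892 = 0.346531 (base)
P(M) = C(4,0) × 0.60108^4 × 0.39892^0 = 1 × 0.13053564 × 1.0000 = 0.130536
Relative intensity = 0.130536 / 0.346531 × 100 = 37.67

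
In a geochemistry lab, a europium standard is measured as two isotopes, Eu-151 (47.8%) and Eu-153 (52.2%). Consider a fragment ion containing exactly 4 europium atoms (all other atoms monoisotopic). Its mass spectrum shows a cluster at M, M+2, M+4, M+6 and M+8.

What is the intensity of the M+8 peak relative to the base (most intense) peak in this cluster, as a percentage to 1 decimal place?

19.9%

Binomial terms of (0.478 + 0.522)^4: M 0.0522, M+2 0.2280, M+4 0.3735, M+6 0.2720, M+8 0.0742 → M+4 is the base peak.
P(M+4) = C(4,2) × 0.478^2 × 0.522^2 = 6 × 0.228484 × 0.272484 = 0.373549 (base)
P(M+8) = C(4,4) × 0.478^0 × 0.522^4 = 1 × 1.0000 × 0.07424753 = 0.074248
Relative intensity = 0.074248 / 0.373549 × 100 = 19.9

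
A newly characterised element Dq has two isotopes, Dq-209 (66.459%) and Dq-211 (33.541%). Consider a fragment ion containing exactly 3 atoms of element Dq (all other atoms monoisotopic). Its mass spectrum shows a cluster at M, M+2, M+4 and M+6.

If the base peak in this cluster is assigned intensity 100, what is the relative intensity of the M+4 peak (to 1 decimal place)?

50.5

Term probabilities: M 0.2935, M+2 0.4444, M+4 0.2243, M+6 0.0377. Base peak = M+2.
P(M+2) = C(3,1) × 0.66459^2 × 0.33541^1 = 3 × 0.44167987 × 0.33541 = 0.444432 (base)
P(M+4) = C(3,2) × 0.66459^1 × 0.33541^2 = 3 × 0.66459 × 0.11249987 = 0.224299
Relative intensity = 0.224299 / 0.444432 × 100 = 50.5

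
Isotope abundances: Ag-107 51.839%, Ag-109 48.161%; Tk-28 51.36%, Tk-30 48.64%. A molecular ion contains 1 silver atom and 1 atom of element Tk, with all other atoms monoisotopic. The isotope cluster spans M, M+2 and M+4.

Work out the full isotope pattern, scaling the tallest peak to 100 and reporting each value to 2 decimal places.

Silver pattern (n=1): 0.51839 : 0.48161
Element Tk pattern (n=1): 0.5136 : 0.4864
Convolve the two distributions (both contribute in 2-u steps):
  M: 0.51839×0.5136 = 0.266245
  M+2: 0.51839×0.4864 + 0.48161×0.5136 = 0.499500
  M+4: 0.48161×0.4864 = 0.234255
Scale to base peak (0.499500) = 100: 53.30 : 100.00 : 46.90

53.30 : 100.00 : 46.90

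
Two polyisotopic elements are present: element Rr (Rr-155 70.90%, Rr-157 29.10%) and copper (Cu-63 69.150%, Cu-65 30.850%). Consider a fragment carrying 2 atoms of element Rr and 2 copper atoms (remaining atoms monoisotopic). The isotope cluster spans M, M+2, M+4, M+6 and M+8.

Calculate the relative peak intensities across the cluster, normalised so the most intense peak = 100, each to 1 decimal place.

58.4 : 100.0 : 64.2 : 18.3 : 2.0

Element Rr pattern (n=2): 0.502681 : 0.412638 : 0.084681
Copper pattern (n=2): 0.47817225 : 0.4266555 : 0.09517225
Convolve the two distributions (both contribute in 2-u steps):
  M: 0.502681×0.47817225 = 0.240368
  M+2: 0.502681×0.4266555 + 0.412638×0.47817225 = 0.411784
  M+4: 0.502681×0.09517225 + 0.412638×0.4266555 + 0.084681×0.47817225 = 0.264388
  M+6: 0.412638×0.09517225 + 0.084681×0.4266555 = 0.075401
  M+8: 0.084681×0.09517225 = 0.008059
Scale to base peak (0.411784) = 100: 58.4 : 100.0 : 64.2 : 18.3 : 2.0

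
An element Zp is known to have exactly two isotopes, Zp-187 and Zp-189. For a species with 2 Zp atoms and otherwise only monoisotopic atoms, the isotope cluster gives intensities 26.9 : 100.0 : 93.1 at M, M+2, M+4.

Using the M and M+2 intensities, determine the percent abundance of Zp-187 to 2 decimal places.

34.98%

Let p = fractional abundance of Zp-187. I(M+2)/I(M) = [C(2,1)·p^1·(1−p)] / p^2 = 2·(1−p)/p = 100.0/26.9 = 3.7175
(1−p)/p = 3.7175/2 = 1.8587  ⇒  p = 1/(1 + 1.8587) = 0.3498
Zp-187: 34.98%, Zp-189: 65.02%.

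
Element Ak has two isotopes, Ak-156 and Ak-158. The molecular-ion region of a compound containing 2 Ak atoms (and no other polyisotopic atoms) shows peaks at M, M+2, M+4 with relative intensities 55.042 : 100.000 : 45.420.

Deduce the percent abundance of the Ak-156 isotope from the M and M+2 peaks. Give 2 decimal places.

Write p for the Ak-156 fraction. I(M+2)/I(M) = [C(2,1)·p^1·(1−p)] / p^2 = 2·(1−p)/p = 100.000/55.042 = 1.8168
(1−p)/p = 1.8168/2 = 0.9084  ⇒  p = 1/(1 + 0.9084) = 0.5240
Ak-156: 52.40%, Ak-158: 47.60%.

52.40%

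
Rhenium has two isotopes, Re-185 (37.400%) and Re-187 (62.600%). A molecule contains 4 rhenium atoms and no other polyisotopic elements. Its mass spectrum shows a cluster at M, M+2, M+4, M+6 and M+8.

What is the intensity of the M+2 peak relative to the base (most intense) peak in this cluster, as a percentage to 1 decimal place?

Term probabilities: M 0.0196, M+2 0.1310, M+4 0.3289, M+6 0.3670, M+8 0.1536. Base peak = M+6.
P(M+6) = C(4,3) × 0.37400^1 × 0.62600^3 = 4 × 0.3740 × 0.24531438 = 0.366990 (base)
P(M+2) = C(4,1) × 0.37400^3 × 0.62600^1 = 4 × 0.05231362 × 0.6260 = 0.130993
Relative intensity = 0.130993 / 0.366990 × 100 = 35.7

35.7%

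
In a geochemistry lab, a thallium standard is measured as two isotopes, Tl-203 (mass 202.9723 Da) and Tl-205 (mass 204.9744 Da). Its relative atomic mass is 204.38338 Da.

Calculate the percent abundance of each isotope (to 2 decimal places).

Let x be the fractional abundance of Tl-203; then Tl-205 has abundance 1 − x.
202.9723·x + 204.9744·(1 − x) = 204.38338
(202.9723 − 204.9744)·x = 204.38338 − 204.9744
x = -0.59102 / -2.0021 = 0.29520 → 29.52% Tl-203, 70.48% Tl-205.

Tl-203: 29.52%, Tl-205: 70.48%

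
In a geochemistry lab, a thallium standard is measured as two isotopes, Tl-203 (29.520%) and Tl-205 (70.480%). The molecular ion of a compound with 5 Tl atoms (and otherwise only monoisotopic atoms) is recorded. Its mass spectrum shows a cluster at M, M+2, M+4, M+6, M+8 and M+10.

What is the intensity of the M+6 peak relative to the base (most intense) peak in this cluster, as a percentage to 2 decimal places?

83.77%

(0.29520 + 0.70480)^5 gives M 0.0022, M+2 0.0268, M+4 0.1278, M+6 0.3051, M+8 0.3642, M+10 0.1739; the largest is M+8.
P(M+8) = C(5,4) × 0.29520^1 × 0.70480^4 = 5 × 0.2952 × 0.24675365 = 0.364208 (base)
P(M+6) = C(5,3) × 0.29520^2 × 0.70480^3 = 10 × 0.08714304 × 0.35010449 = 0.305092
Relative intensity = 0.305092 / 0.364208 × 100 = 83.77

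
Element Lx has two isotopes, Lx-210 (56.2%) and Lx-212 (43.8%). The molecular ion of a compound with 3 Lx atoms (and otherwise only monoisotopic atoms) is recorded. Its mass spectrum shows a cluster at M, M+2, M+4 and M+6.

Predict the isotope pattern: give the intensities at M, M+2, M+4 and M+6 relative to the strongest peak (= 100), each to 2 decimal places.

42.77 : 100.00 : 77.94 : 20.25

The 3 Lx atoms are independent, so intensities follow the terms of (0.562 + 0.438)^3.
P(M) = 0.562^3 = 0.177504
P(M+2) = 3 × 0.562^2 × 0.438^1 = 0.415019
P(M+4) = 3 × 0.562^1 × 0.438^2 = 0.323449
P(M+6) = 0.438^3 = 0.084028
The M+2 peak is largest (0.415019); scaling to 100 gives 42.77 : 100.00 : 77.94 : 20.25.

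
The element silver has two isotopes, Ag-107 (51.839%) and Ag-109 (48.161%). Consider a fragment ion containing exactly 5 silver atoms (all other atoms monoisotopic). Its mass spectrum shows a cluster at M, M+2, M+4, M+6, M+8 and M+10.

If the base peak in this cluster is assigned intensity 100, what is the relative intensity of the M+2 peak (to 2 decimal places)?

(0.51839 + 0.48161)^5 gives M 0.0374, M+2 0.1739, M+4 0.3231, M+6 0.3002, M+8 0.1394, M+10 0.0259; the largest is M+4.
P(M+4) = C(5,2) × 0.51839^3 × 0.48161^2 = 10 × 0.13930601 × 0.23194819 = 0.323118 (base)
P(M+2) = C(5,1) × 0.51839^4 × 0.48161^1 = 5 × 0.07221484 × 0.48161 = 0.173897
Relative intensity = 0.173897 / 0.323118 × 100 = 53.82

53.82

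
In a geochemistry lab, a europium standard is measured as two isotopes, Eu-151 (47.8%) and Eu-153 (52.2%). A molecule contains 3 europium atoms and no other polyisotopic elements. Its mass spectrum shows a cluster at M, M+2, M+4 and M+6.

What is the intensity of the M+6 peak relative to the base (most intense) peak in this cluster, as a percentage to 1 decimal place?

(0.478 + 0.522)^3 gives M 0.1092, M+2 0.3578, M+4 0.3907, M+6 0.1422; the largest is M+4.
P(M+4) = C(3,2) × 0.478^1 × 0.522^2 = 3 × 0.4780 × 0.272484 = 0.390742 (base)
P(M+6) = C(3,3) × 0.478^0 × 0.522^3 = 1 × 1.0000 × 0.14223665 = 0.142237
Relative intensity = 0.142237 / 0.390742 × 100 = 36.4

36.4%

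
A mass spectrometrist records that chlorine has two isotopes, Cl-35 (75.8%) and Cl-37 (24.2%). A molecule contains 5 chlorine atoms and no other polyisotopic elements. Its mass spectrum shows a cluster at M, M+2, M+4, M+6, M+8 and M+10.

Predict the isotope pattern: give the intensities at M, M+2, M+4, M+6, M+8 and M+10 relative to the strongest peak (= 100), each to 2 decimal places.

62.64 : 100.00 : 63.85 : 20.39 : 3.25 : 0.21

The 5 Cl atoms are independent, so intensities follow the terms of (0.758 + 0.242)^5.
P(M) = 0.758^5 = 0.250234
P(M+2) = 5 × 0.758^4 × 0.242^1 = 0.399450
P(M+4) = 10 × 0.758^3 × 0.242^2 = 0.255058
P(M+6) = 10 × 0.758^2 × 0.242^3 = 0.081430
P(M+8) = 5 × 0.758^1 × 0.242^4 = 0.012999
P(M+10) = 0.242^5 = 0.000830
The M+2 peak is largest (0.399450); scaling to 100 gives 62.64 : 100.00 : 63.85 : 20.39 : 3.25 : 0.21.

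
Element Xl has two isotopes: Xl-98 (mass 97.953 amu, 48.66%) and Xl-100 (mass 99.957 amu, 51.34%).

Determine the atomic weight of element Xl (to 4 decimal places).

The abundance-weighted mean is 0.4866 × 97.953 + 0.5134 × 99.957
= 47.66393 + 51.31792 = 98.98185 amu

98.9819 amu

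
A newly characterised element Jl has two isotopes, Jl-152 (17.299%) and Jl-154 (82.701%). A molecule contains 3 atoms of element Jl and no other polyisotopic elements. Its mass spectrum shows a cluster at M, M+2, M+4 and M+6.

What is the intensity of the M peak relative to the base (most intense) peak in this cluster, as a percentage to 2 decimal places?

(0.17299 + 0.82701)^3 gives M 0.0052, M+2 0.0742, M+4 0.3549, M+6 0.5656; the largest is M+6.
P(M+6) = C(3,3) × 0.17299^0 × 0.82701^3 = 1 × 1.0000 × 0.5656298 = 0.565630 (base)
P(M) = C(3,0) × 0.17299^3 × 0.82701^0 = 1 × 0.00517682 × 1.0000 = 0.005177
Relative intensity = 0.005177 / 0.565630 × 100 = 0.92

0.92%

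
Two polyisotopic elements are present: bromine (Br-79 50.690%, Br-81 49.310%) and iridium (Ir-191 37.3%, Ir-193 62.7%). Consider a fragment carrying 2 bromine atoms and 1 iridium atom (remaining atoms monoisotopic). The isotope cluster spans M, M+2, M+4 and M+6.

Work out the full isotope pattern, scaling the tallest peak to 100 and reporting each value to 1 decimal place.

Bromine pattern (n=2): 0.25694761 : 0.49990478 : 0.24314761
Iridium pattern (n=1): 0.3730 : 0.6270
Convolve the two distributions (both contribute in 2-u steps):
  M: 0.25694761×0.3730 = 0.095841
  M+2: 0.25694761×0.6270 + 0.49990478×0.3730 = 0.347571
  M+4: 0.49990478×0.6270 + 0.24314761×0.3730 = 0.404134
  M+6: 0.24314761×0.6270 = 0.152454
Scale to base peak (0.404134) = 100: 23.7 : 86.0 : 100.0 : 37.7

23.7 : 86.0 : 100.0 : 37.7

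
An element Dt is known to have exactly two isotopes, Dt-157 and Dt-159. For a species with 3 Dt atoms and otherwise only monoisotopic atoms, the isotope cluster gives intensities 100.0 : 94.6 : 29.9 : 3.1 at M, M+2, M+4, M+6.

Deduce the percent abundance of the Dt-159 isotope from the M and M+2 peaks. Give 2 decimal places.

If p is the fraction of Dt that is Dt-157, then I(M+2)/I(M) = [C(3,1)·p^2·(1−p)] / p^3 = 3·(1−p)/p = 94.6/100.0 = 0.9460
(1−p)/p = 0.9460/3 = 0.3153  ⇒  p = 1/(1 + 0.3153) = 0.7603
Dt-157: 76.03%, Dt-159: 23.97%.

23.97%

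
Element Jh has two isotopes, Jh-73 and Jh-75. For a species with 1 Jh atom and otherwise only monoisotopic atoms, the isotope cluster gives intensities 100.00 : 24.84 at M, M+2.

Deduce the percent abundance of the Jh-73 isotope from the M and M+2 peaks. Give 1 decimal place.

Write p for the Jh-73 fraction. I(M+2)/I(M) = [C(1,1)·p^0·(1−p)] / p^1 = 1·(1−p)/p = 24.84/100.00 = 0.2484
(1−p)/p = 0.2484/1 = 0.2484  ⇒  p = 1/(1 + 0.2484) = 0.8010
Jh-73: 80.1%, Jh-75: 19.9%.

80.1%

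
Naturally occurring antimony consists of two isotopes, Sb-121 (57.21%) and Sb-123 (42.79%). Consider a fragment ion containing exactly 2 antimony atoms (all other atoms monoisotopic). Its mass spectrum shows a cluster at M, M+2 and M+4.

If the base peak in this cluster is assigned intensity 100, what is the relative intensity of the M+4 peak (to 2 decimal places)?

Term probabilities: M 0.3273, M+2 0.4896, M+4 0.1831. Base peak = M+2.
P(M+2) = C(2,1) × 0.5721^1 × 0.4279^1 = 2 × 0.5721 × 0.4279 = 0.489603 (base)
P(M+4) = C(2,2) × 0.5721^0 × 0.4279^2 = 1 × 1.0000 × 0.18309841 = 0.183098
Relative intensity = 0.183098 / 0.489603 × 100 = 37.40

37.40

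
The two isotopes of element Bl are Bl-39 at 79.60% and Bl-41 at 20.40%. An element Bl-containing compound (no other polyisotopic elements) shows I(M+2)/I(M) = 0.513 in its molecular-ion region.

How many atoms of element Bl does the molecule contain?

2

The M+2/M ratio from n Bl atoms is n · q/p = n · 0.2040/0.7960.
n = 0.513 × 0.7960/0.2040 = 2.00 ≈ 2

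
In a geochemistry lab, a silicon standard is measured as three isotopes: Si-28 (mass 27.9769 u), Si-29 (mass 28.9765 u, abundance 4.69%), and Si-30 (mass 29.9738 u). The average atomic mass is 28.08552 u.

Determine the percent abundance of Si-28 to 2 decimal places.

92.22%

Let x and y be the fractions of Si-28 and Si-30. Then x + y = 1 − 0.0469 = 0.9531 and 27.9769x + 29.9738y = 28.08552 − 0.0469×28.9765 = 26.72652215.
Substituting: 27.9769x + 29.9738(0.9531 − x) = 26.72652215
(27.9769 − 29.9738)x = -1.84150663  ⇒  x = 0.92218, y = 0.03092
Si-28: 92.22%, Si-30: 3.09%.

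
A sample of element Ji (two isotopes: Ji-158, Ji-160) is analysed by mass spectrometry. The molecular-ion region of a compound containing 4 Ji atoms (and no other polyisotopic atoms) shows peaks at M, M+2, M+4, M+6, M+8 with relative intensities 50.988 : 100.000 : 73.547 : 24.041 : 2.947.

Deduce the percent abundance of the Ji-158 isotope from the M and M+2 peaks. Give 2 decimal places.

If p is the fraction of Ji that is Ji-158, then I(M+2)/I(M) = [C(4,1)·p^3·(1−p)] / p^4 = 4·(1−p)/p = 100.000/50.988 = 1.9612
(1−p)/p = 1.9612/4 = 0.4903  ⇒  p = 1/(1 + 0.4903) = 0.6710
Ji-158: 67.10%, Ji-160: 32.90%.

67.10%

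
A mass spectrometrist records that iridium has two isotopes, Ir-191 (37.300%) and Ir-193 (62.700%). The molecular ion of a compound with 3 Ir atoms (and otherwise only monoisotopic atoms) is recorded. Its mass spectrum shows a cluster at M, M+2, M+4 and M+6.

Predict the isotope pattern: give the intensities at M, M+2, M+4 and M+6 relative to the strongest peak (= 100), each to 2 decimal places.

11.80 : 59.49 : 100.00 : 56.03

Each Ir atom is independently Ir-191 (p = 0.37300) or Ir-193 (q = 0.62700); the cluster is the binomial expansion (p + q)^3.
P(M) = 0.37300^3 = 0.051895
P(M+2) = 3 × 0.37300^2 × 0.62700^1 = 0.261702
P(M+4) = 3 × 0.37300^1 × 0.62700^2 = 0.439911
P(M+6) = 0.62700^3 = 0.246492
The M+4 peak is largest (0.439911); scaling to 100 gives 11.80 : 59.49 : 100.00 : 56.03.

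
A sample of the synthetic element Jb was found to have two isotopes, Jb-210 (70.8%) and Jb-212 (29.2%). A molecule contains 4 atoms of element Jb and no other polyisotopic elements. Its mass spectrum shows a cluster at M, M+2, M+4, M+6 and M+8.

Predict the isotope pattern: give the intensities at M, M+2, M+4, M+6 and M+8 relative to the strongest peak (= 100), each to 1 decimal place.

Expanding (0.708 + 0.292)^4:
P(M) = 0.708^4 = 0.251266
P(M+2) = 4 × 0.708^3 × 0.292^1 = 0.414517
P(M+4) = 6 × 0.708^2 × 0.292^2 = 0.256439
P(M+6) = 4 × 0.708^1 × 0.292^3 = 0.070509
P(M+8) = 0.292^4 = 0.007270
The M+2 peak is largest (0.414517); scaling to 100 gives 60.6 : 100.0 : 61.9 : 17.0 : 1.8.

60.6 : 100.0 : 61.9 : 17.0 : 1.8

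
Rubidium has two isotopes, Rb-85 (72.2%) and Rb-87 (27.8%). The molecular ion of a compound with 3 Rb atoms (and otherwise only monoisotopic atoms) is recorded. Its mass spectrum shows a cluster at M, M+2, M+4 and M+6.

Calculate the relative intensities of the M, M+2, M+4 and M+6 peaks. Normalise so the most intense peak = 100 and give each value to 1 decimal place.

The 3 Rb atoms are independent, so intensities follow the terms of (0.722 + 0.278)^3.
P(M) = 0.722^3 = 0.376367
P(M+2) = 3 × 0.722^2 × 0.278^1 = 0.434751
P(M+4) = 3 × 0.722^1 × 0.278^2 = 0.167397
P(M+6) = 0.278^3 = 0.021485
The M+2 peak is largest (0.434751); scaling to 100 gives 86.6 : 100.0 : 38.5 : 4.9.

86.6 : 100.0 : 38.5 : 4.9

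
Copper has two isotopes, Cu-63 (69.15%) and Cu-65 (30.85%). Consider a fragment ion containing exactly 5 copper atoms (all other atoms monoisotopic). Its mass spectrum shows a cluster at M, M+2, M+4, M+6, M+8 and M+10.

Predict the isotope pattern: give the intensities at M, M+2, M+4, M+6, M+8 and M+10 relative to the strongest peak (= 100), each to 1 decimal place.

44.8 : 100.0 : 89.2 : 39.8 : 8.9 : 0.8

The 5 Cu atoms are independent, so intensities follow the terms of (0.6915 + 0.3085)^5.
P(M) = 0.6915^5 = 0.158111
P(M+2) = 5 × 0.6915^4 × 0.3085^1 = 0.352691
P(M+4) = 10 × 0.6915^3 × 0.3085^2 = 0.314693
P(M+6) = 10 × 0.6915^2 × 0.3085^3 = 0.140394
P(M+8) = 5 × 0.6915^1 × 0.3085^4 = 0.031317
P(M+10) = 0.3085^5 = 0.002794
The M+2 peak is largest (0.352691); scaling to 100 gives 44.8 : 100.0 : 89.2 : 39.8 : 8.9 : 0.8.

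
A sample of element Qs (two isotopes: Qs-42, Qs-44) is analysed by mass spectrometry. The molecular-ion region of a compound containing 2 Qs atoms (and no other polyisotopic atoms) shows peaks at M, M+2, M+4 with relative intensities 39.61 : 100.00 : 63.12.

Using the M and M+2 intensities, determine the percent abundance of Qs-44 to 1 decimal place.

If p is the fraction of Qs that is Qs-42, then I(M+2)/I(M) = [C(2,1)·p^1·(1−p)] / p^2 = 2·(1−p)/p = 100.00/39.61 = 2.5246
(1−p)/p = 2.5246/2 = 1.2623  ⇒  p = 1/(1 + 1.2623) = 0.4420
Qs-42: 44.2%, Qs-44: 55.8%.

55.8%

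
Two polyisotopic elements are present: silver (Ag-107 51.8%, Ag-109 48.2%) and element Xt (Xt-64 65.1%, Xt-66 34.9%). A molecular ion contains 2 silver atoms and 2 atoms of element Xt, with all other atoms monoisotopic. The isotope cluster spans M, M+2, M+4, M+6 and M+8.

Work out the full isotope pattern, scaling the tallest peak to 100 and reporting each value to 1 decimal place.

31.8 : 93.2 : 100.0 : 46.5 : 7.9

Silver pattern (n=2): 0.268324 : 0.499352 : 0.232324
Element Xt pattern (n=2): 0.423801 : 0.454398 : 0.121801
Convolve the two distributions (both contribute in 2-u steps):
  M: 0.268324×0.423801 = 0.113716
  M+2: 0.268324×0.454398 + 0.499352×0.423801 = 0.333552
  M+4: 0.268324×0.121801 + 0.499352×0.454398 + 0.232324×0.423801 = 0.358046
  M+6: 0.499352×0.121801 + 0.232324×0.454398 = 0.166389
  M+8: 0.232324×0.121801 = 0.028297
Scale to base peak (0.358046) = 100: 31.8 : 93.2 : 100.0 : 46.5 : 7.9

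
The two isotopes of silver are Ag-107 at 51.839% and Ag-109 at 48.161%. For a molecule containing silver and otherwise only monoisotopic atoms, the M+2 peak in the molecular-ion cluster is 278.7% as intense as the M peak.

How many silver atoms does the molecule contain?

3

With n Ag atoms, P(M+2)/P(M) = C(n,1)·p^(n−1)q / p^n = n·q/p = n · 0.48161/0.51839.
n = 2.787 × 0.51839/0.48161 = 3.00 ≈ 3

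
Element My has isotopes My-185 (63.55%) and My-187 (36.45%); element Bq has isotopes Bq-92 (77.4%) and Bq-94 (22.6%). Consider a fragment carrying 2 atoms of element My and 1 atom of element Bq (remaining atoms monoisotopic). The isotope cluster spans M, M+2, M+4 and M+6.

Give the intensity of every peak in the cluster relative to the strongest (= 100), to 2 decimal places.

69.49 : 100.00 : 46.13 : 6.67

Element My pattern (n=2): 0.40386025 : 0.4632795 : 0.13286025
Element Bq pattern (n=1): 0.7740 : 0.2260
Convolve the two distributions (both contribute in 2-u steps):
  M: 0.40386025×0.7740 = 0.312588
  M+2: 0.40386025×0.2260 + 0.4632795×0.7740 = 0.449851
  M+4: 0.4632795×0.2260 + 0.13286025×0.7740 = 0.207535
  M+6: 0.13286025×0.2260 = 0.030026
Scale to base peak (0.449851) = 100: 69.49 : 100.00 : 46.13 : 6.67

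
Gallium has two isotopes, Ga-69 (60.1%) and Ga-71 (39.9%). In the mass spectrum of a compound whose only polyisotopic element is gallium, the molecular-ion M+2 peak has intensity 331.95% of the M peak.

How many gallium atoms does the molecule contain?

For n independent Ga atoms, I(M+2)/I(M) = n · (abundance Ga-71) / (abundance Ga-69) = n · 0.399/0.601.
n = 3.3195 × 0.601/0.399 = 5.00 ≈ 5

5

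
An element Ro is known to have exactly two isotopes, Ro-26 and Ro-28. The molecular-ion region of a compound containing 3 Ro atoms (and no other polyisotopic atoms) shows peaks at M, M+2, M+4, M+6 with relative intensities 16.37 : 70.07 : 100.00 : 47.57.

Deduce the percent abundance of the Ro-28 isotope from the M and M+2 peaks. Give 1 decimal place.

58.8%

If p is the fraction of Ro that is Ro-26, then I(M+2)/I(M) = [C(3,1)·p^2·(1−p)] / p^3 = 3·(1−p)/p = 70.07/16.37 = 4.2804
(1−p)/p = 4.2804/3 = 1.4268  ⇒  p = 1/(1 + 1.4268) = 0.4121
Ro-26: 41.2%, Ro-28: 58.8%.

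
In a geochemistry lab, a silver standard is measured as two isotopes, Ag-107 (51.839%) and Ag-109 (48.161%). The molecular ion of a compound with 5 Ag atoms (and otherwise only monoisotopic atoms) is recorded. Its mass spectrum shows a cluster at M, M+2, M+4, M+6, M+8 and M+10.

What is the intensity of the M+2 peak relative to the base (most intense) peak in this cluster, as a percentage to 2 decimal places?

53.82%

Term probabilities: M 0.0374, M+2 0.1739, M+4 0.3231, M+6 0.3002, M+8 0.1394, M+10 0.0259. Base peak = M+4.
P(M+4) = C(5,2) × 0.51839^3 × 0.48161^2 = 10 × 0.13930601 × 0.23194819 = 0.323118 (base)
P(M+2) = C(5,1) × 0.51839^4 × 0.48161^1 = 5 × 0.07221484 × 0.48161 = 0.173897
Relative intensity = 0.173897 / 0.323118 × 100 = 53.82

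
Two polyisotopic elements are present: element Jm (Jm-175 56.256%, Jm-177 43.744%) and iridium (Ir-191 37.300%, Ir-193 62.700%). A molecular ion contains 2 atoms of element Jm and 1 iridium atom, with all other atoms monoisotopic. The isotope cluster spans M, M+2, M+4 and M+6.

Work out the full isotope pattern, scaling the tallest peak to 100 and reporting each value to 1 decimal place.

Element Jm pattern (n=2): 0.31647375 : 0.49217249 : 0.19135375
Iridium pattern (n=1): 0.3730 : 0.6270
Convolve the two distributions (both contribute in 2-u steps):
  M: 0.31647375×0.3730 = 0.118045
  M+2: 0.31647375×0.6270 + 0.49217249×0.3730 = 0.382009
  M+4: 0.49217249×0.6270 + 0.19135375×0.3730 = 0.379967
  M+6: 0.19135375×0.6270 = 0.119979
Scale to base peak (0.382009) = 100: 30.9 : 100.0 : 99.5 : 31.4

30.9 : 100.0 : 99.5 : 31.4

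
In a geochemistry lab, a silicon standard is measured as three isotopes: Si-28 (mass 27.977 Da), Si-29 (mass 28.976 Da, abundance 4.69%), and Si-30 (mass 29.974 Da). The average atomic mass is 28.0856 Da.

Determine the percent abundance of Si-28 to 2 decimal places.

92.22%

The remaining 95.31% is split between Si-28 (fraction x) and Si-30 (fraction 0.9531 − x).
Substituting: 27.977x + 29.974(0.9531 − x) = 26.7266256
(27.977 − 29.974)x = -1.8415938  ⇒  x = 0.92218, y = 0.03092
Si-28: 92.22%, Si-30: 3.09%.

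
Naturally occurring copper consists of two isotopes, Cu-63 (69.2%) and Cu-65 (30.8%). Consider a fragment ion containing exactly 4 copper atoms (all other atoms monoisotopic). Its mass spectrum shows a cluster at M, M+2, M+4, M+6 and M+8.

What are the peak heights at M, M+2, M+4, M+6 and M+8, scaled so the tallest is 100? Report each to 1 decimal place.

Each Cu atom is independently Cu-63 (p = 0.692) or Cu-65 (q = 0.308); the cluster is the binomial expansion (p + q)^4.
P(M) = 0.692^4 = 0.229311
P(M+2) = 4 × 0.692^3 × 0.308^1 = 0.408253
P(M+4) = 6 × 0.692^2 × 0.308^2 = 0.272562
P(M+6) = 4 × 0.692^1 × 0.308^3 = 0.080876
P(M+8) = 0.308^4 = 0.008999
The M+2 peak is largest (0.408253); scaling to 100 gives 56.2 : 100.0 : 66.8 : 19.8 : 2.2.

56.2 : 100.0 : 66.8 : 19.8 : 2.2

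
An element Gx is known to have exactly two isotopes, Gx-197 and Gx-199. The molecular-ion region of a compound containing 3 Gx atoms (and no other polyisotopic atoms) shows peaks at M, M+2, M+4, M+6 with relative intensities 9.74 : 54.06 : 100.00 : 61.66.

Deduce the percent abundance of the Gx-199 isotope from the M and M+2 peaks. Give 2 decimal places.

Write p for the Gx-197 fraction. I(M+2)/I(M) = [C(3,1)·p^2·(1−p)] / p^3 = 3·(1−p)/p = 54.06/9.74 = 5.5503
(1−p)/p = 5.5503/3 = 1.8501  ⇒  p = 1/(1 + 1.8501) = 0.3509
Gx-197: 35.09%, Gx-199: 64.91%.

64.91%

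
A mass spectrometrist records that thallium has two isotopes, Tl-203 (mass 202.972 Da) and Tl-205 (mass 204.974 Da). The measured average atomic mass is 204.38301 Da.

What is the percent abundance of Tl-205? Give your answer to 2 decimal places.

Writing the weighted mean with unknown fraction x of Tl-203:
202.972·x + 204.974·(1 − x) = 204.38301
(202.972 − 204.974)·x = 204.38301 − 204.974
x = -0.59099 / -2.002 = 0.29520 → 29.52% Tl-203, 70.48% Tl-205.

70.48%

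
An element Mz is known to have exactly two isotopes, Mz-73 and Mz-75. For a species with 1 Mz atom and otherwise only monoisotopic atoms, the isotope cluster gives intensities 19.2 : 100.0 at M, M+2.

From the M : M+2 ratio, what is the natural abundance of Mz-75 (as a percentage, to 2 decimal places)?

83.89%

Let p = fractional abundance of Mz-73. I(M+2)/I(M) = [C(1,1)·p^0·(1−p)] / p^1 = 1·(1−p)/p = 100.0/19.2 = 5.2083
(1−p)/p = 5.2083/1 = 5.2083  ⇒  p = 1/(1 + 5.2083) = 0.1611
Mz-73: 16.11%, Mz-75: 83.89%.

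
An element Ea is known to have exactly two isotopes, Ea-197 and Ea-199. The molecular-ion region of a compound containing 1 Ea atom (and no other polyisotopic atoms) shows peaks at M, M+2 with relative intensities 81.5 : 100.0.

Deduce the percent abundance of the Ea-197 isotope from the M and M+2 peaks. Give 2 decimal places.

44.90%

Let p = fractional abundance of Ea-197. I(M+2)/I(M) = [C(1,1)·p^0·(1−p)] / p^1 = 1·(1−p)/p = 100.0/81.5 = 1.2270
(1−p)/p = 1.2270/1 = 1.2270  ⇒  p = 1/(1 + 1.2270) = 0.4490
Ea-197: 44.90%, Ea-199: 55.10%.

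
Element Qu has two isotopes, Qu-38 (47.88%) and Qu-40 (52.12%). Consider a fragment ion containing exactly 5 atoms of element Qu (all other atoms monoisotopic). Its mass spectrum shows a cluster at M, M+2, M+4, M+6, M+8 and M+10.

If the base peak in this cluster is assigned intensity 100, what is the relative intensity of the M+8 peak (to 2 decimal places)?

Term probabilities: M 0.0252, M+2 0.1370, M+4 0.2982, M+6 0.3246, M+8 0.1767, M+10 0.0385. Base peak = M+6.
P(M+6) = C(5,3) × 0.4788^2 × 0.5212^3 = 10 × 0.22924944 × 0.14158369 = 0.324580 (base)
P(M+8) = C(5,4) × 0.4788^1 × 0.5212^4 = 5 × 0.4788 × 0.07379342 = 0.176661
Relative intensity = 0.176661 / 0.324580 × 100 = 54.43

54.43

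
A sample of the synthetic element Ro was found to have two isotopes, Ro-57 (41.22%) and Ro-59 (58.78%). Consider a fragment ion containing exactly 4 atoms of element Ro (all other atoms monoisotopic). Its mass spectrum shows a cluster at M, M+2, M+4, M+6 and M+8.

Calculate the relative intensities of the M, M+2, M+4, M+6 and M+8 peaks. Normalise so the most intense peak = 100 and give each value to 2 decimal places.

8.20 : 46.75 : 100.00 : 95.07 : 33.89

Expanding (0.4122 + 0.5878)^4:
P(M) = 0.4122^4 = 0.028869
P(M+2) = 4 × 0.4122^3 × 0.5878^1 = 0.164670
P(M+4) = 6 × 0.4122^2 × 0.5878^2 = 0.352230
P(M+6) = 4 × 0.4122^1 × 0.5878^3 = 0.334855
P(M+8) = 0.5878^4 = 0.119376
The M+4 peak is largest (0.352230); scaling to 100 gives 8.20 : 46.75 : 100.00 : 95.07 : 33.89.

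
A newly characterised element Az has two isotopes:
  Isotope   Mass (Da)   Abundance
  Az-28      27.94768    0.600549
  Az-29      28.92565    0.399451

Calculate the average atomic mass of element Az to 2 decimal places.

Weight each isotope mass by its fractional abundance: 0.600549 × 27.94768 + 0.399451 × 28.92565
= 16.783951 + 11.554380 = 28.338331 Da

28.34 Da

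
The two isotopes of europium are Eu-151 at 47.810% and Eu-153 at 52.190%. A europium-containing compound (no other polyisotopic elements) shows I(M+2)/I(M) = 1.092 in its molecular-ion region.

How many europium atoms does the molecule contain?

1

With n Eu atoms, P(M+2)/P(M) = C(n,1)·p^(n−1)q / p^n = n·q/p = n · 0.52190/0.47810.
n = 1.092 × 0.47810/0.52190 = 1.00 ≈ 1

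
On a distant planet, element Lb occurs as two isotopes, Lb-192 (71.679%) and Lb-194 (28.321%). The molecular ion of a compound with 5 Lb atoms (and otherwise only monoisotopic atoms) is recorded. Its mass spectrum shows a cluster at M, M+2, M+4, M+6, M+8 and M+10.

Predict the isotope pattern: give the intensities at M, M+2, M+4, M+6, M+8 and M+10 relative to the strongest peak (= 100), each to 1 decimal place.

Expanding (0.71679 + 0.28321)^5:
P(M) = 0.71679^5 = 0.189217
P(M+2) = 5 × 0.71679^4 × 0.28321^1 = 0.373806
P(M+4) = 10 × 0.71679^3 × 0.28321^2 = 0.295388
P(M+6) = 10 × 0.71679^2 × 0.28321^3 = 0.116710
P(M+8) = 5 × 0.71679^1 × 0.28321^4 = 0.023057
P(M+10) = 0.28321^5 = 0.001822
The M+2 peak is largest (0.373806); scaling to 100 gives 50.6 : 100.0 : 79.0 : 31.2 : 6.2 : 0.5.

50.6 : 100.0 : 79.0 : 31.2 : 6.2 : 0.5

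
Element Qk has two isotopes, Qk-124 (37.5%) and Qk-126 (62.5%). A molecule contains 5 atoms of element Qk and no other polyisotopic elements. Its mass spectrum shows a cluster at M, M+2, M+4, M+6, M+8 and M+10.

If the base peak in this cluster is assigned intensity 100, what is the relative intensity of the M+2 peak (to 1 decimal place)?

18.0

Binomial terms of (0.375 + 0.625)^5: M 0.0074, M+2 0.0618, M+4 0.2060, M+6 0.3433, M+8 0.2861, M+10 0.0954 → M+6 is the base peak.
P(M+6) = C(5,3) × 0.375^2 × 0.625^3 = 10 × 0.140625 × 0.24414062 = 0.343323 (base)
P(M+2) = C(5,1) × 0.375^4 × 0.625^1 = 5 × 0.01977539 × 0.6250 = 0.061798
Relative intensity = 0.061798 / 0.343323 × 100 = 18.0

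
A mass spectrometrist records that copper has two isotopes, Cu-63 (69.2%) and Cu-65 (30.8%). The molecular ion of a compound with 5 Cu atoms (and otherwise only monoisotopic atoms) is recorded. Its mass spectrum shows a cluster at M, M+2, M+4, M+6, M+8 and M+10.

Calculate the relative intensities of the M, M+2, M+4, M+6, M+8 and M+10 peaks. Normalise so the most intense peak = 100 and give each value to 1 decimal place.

44.9 : 100.0 : 89.0 : 39.6 : 8.8 : 0.8

Expanding (0.692 + 0.308)^5:
P(M) = 0.692^5 = 0.158683
P(M+2) = 5 × 0.692^4 × 0.308^1 = 0.353139
P(M+4) = 10 × 0.692^3 × 0.308^2 = 0.314355
P(M+6) = 10 × 0.692^2 × 0.308^3 = 0.139915
P(M+8) = 5 × 0.692^1 × 0.308^4 = 0.031137
P(M+10) = 0.308^5 = 0.002772
The M+2 peak is largest (0.353139); scaling to 100 gives 44.9 : 100.0 : 89.0 : 39.6 : 8.8 : 0.8.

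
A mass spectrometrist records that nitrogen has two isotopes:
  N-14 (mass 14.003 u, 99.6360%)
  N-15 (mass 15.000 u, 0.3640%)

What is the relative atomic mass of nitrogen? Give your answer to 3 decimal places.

Weight each isotope mass by its fractional abundance: 0.996360 × 14.003 + 0.003640 × 15.000
= 13.9520 + 0.0546 = 14.0066 u

14.007 u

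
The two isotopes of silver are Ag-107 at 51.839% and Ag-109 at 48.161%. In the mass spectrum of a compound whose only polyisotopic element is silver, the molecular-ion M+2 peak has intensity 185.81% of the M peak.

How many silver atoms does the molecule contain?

2

With n Ag atoms, P(M+2)/P(M) = C(n,1)·p^(n−1)q / p^n = n·q/p = n · 0.48161/0.51839.
n = 1.8581 × 0.51839/0.48161 = 2.00 ≈ 2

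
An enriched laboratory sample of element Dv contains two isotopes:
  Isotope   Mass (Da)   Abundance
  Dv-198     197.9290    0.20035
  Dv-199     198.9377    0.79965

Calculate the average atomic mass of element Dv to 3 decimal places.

Average mass = Σ (abundance × isotope mass) = 0.20035 × 197.9290 + 0.79965 × 198.9377
= 39.65508 + 159.08053 = 198.73561 Da

198.736 Da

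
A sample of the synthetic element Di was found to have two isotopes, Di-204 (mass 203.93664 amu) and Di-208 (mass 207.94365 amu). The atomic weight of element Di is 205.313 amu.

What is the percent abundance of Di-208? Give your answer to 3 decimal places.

34.349%

Let x be the fractional abundance of Di-204; then Di-208 has abundance 1 − x.
203.93664·x + 207.94365·(1 − x) = 205.313
(203.93664 − 207.94365)·x = 205.313 − 207.94365
x = -2.63065 / -4.00701 = 0.65651 → 65.651% Di-204, 34.349% Di-208.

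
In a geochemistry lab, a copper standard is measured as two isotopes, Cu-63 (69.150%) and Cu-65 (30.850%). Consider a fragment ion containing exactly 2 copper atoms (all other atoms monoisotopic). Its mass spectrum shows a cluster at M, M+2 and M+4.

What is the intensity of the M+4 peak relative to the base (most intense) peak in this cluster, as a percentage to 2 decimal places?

19.90%

Term probabilities: M 0.4782, M+2 0.4267, M+4 0.0952. Base peak = M.
P(M) = C(2,0) × 0.69150^2 × 0.30850^0 = 1 × 0.47817225 × 1.0000 = 0.478172 (base)
P(M+4) = C(2,2) × 0.69150^0 × 0.30850^2 = 1 × 1.0000 × 0.09517225 = 0.095172
Relative intensity = 0.095172 / 0.478172 × 100 = 19.90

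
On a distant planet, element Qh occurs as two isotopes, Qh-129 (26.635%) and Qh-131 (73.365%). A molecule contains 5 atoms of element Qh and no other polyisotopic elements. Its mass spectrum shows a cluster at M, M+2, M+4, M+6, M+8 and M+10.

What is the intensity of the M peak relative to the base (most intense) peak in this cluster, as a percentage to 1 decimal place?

Term probabilities: M 0.0013, M+2 0.0185, M+4 0.1017, M+6 0.2801, M+8 0.3858, M+10 0.2125. Base peak = M+8.
P(M+8) = C(5,4) × 0.26635^1 × 0.73365^4 = 5 × 0.26635 × 0.2897048 = 0.385814 (base)
P(M) = C(5,0) × 0.26635^5 × 0.73365^0 = 1 × 0.00134049 × 1.0000 = 0.001340
Relative intensity = 0.001340 / 0.385814 × 100 = 0.3

0.3%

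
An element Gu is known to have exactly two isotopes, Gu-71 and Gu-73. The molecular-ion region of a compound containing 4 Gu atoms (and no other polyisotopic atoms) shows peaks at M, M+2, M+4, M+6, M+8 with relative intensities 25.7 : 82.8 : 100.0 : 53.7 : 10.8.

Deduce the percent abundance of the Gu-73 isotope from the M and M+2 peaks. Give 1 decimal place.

Write p for the Gu-71 fraction. I(M+2)/I(M) = [C(4,1)·p^3·(1−p)] / p^4 = 4·(1−p)/p = 82.8/25.7 = 3.2218
(1−p)/p = 3.2218/4 = 0.8054  ⇒  p = 1/(1 + 0.8054) = 0.5539
Gu-71: 55.4%, Gu-73: 44.6%.

44.6%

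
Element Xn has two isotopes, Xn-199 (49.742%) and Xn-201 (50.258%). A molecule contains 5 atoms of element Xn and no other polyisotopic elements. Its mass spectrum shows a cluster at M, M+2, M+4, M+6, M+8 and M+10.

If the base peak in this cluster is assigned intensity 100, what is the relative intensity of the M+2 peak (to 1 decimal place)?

(0.49742 + 0.50258)^5 gives M 0.0305, M+2 0.1538, M+4 0.3109, M+6 0.3141, M+8 0.1587, M+10 0.0321; the largest is M+6.
P(M+6) = C(5,3) × 0.49742^2 × 0.50258^3 = 10 × 0.24742666 × 0.126945 = 0.314096 (base)
P(M+2) = C(5,1) × 0.49742^4 × 0.50258^1 = 5 × 0.06121995 × 0.50258 = 0.153840
Relative intensity = 0.153840 / 0.314096 × 100 = 49.0

49.0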